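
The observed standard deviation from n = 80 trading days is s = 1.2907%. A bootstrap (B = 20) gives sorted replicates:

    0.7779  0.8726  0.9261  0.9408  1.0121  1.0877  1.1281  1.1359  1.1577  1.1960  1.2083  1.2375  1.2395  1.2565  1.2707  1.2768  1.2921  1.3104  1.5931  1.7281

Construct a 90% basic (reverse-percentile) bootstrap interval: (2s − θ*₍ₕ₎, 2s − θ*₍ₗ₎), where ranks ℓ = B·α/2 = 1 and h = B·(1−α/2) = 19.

Percentile endpoints at ranks 1 and 19: θ*₍1₎ = 0.7779, θ*₍19₎ = 1.5931.
Basic interval reflects these around s:
  lower = 2 × 1.2907 − 1.5931 = 0.9883
  upper = 2 × 1.2907 − 0.7779 = 1.8035

(0.9883, 1.8035)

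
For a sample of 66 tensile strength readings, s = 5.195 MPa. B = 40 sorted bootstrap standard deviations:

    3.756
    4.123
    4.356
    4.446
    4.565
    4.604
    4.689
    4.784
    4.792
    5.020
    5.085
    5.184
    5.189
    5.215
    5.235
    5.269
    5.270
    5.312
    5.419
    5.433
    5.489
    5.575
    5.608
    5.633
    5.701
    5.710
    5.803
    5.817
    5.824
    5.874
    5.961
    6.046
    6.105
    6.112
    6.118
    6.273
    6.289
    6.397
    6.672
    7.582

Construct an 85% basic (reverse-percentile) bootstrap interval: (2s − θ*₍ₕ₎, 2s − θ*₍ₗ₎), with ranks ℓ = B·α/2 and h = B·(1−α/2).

Percentile endpoints at ranks 3 and 37: θ*₍3₎ = 4.356, θ*₍37₎ = 6.289.
Basic interval reflects these around s:
  lower = 2 × 5.195 − 6.289 = 4.101
  upper = 2 × 5.195 − 4.356 = 6.034

(4.101, 6.034)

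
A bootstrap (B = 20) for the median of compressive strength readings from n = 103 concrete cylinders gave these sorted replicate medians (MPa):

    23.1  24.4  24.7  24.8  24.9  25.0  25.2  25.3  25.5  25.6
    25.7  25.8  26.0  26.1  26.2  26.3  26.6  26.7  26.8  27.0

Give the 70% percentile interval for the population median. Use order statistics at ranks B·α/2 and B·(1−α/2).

α = 0.30; lower rank = 20 × 0.150 = 3; upper rank = 20 × 0.850 = 17.
The 3rd smallest replicate is 24.7; the 17th is 26.6.

(24.7, 26.6)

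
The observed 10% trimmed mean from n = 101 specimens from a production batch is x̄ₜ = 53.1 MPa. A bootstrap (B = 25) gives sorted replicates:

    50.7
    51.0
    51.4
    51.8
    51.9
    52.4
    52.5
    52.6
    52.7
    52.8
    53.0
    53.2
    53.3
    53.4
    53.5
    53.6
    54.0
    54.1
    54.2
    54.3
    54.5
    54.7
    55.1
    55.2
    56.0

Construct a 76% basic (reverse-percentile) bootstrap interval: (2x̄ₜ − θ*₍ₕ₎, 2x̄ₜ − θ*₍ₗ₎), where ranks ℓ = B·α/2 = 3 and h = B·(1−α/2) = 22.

Percentile endpoints at ranks 3 and 22: θ*₍3₎ = 51.4, θ*₍22₎ = 54.7.
Basic interval reflects these around x̄ₜ:
  lower = 2 × 53.1 − 54.7 = 51.5
  upper = 2 × 53.1 − 51.4 = 54.8

(51.5, 54.8)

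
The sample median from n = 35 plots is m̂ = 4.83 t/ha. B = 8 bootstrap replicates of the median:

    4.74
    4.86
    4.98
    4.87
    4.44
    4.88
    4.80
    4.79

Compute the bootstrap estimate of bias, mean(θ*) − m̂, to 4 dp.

mean(θ*) = (4.74 + 4.86 + 4.98 + 4.87 + 4.44 + 4.88 + 4.80 + 4.79) / 8 = 4.79500
bias = 4.79500 − 4.83

bias = −0.0350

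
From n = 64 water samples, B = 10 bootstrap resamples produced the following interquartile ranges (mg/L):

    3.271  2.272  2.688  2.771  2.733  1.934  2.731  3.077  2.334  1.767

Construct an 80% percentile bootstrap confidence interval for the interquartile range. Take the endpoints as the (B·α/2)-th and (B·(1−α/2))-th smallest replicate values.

(1.767, 3.077)

Sorted replicates: 1.767, 1.934, 2.272, 2.334, 2.688, 2.731, 2.733, 2.771, 3.077, 3.271
α = 0.20; lower rank = 10 × 0.100 = 1; upper rank = 10 × 0.900 = 9.
The 1st smallest replicate is 1.767; the 9th is 3.077.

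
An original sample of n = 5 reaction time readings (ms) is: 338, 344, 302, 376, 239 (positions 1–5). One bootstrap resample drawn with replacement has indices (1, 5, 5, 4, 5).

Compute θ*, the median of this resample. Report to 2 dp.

θ* = 239.00

Resample values: 338, 239, 239, 376, 239.
Sorted: 239, 239, 239, 338, 376
Median = middle value = 239.00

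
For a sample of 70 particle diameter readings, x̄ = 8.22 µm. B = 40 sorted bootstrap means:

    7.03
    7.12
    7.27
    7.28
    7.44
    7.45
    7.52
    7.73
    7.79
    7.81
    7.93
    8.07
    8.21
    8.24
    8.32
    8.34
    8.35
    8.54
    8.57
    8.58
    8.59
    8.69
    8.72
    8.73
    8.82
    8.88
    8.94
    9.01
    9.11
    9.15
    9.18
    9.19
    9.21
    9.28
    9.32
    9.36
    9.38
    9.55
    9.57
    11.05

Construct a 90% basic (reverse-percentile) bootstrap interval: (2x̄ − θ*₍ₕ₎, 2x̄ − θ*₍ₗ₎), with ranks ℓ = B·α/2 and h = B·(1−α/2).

(6.89, 9.32)

Percentile endpoints at ranks 2 and 38: θ*₍2₎ = 7.12, θ*₍38₎ = 9.55.
Basic interval reflects these around x̄:
  lower = 2 × 8.22 − 9.55 = 6.89
  upper = 2 × 8.22 − 7.12 = 9.32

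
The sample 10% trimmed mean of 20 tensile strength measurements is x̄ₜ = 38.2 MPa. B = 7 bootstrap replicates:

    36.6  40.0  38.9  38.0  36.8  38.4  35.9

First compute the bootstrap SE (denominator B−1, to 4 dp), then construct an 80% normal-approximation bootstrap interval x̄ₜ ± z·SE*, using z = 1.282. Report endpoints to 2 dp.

Mean of replicates = 37.8000; sum of squared deviations = 12.5000; SE* = √(12.5000/6) = 1.4434
Margin = 1.282 × 1.4434 = 1.850
Interval: 38.2 ± 1.850

(36.35, 40.05)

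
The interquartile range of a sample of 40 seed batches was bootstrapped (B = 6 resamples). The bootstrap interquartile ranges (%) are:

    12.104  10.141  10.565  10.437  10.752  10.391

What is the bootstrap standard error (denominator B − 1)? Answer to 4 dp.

Bootstrap SE is the standard deviation of the 6 replicate interquartile ranges.
Mean of replicates: (12.104 + 10.141 + 10.565 + 10.437 + 10.752 + 10.391) / 6 = 64.39000 / 6 = 10.73167
Sum of squared deviations: (+1.37233)² + (−0.59067)² + (−0.16667)² + (−0.29467)² + (+0.02033)² + (−0.34067)² = 2.46326
Variance = 2.46326 / 5 = 0.49265
SE* = √0.49265

SE* = 0.7019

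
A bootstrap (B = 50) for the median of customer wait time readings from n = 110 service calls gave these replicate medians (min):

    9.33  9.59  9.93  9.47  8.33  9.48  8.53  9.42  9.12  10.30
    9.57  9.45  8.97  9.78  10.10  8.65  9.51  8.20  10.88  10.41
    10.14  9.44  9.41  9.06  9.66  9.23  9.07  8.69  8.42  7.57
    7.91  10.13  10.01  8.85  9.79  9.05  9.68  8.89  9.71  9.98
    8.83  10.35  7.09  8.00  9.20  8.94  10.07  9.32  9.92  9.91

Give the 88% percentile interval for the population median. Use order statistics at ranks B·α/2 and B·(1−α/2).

(7.91, 10.30)

Sorted replicates: 7.09, 7.57, 7.91, 8.00, 8.20, 8.33, 8.42, 8.53, 8.65, 8.69, 8.83, 8.85, 8.89, 8.94, 8.97, 9.05, 9.06, 9.07, 9.12, 9.20, 9.23, 9.32, 9.33, 9.41, 9.42, 9.44, 9.45, 9.47, 9.48, 9.51, 9.57, 9.59, 9.66, 9.68, 9.71, 9.78, 9.79, 9.91, 9.92, 9.93, 9.98, 10.01, 10.07, 10.10, 10.13, 10.14, 10.30, 10.35, 10.41, 10.88
α = 0.12; lower rank = 50 × 0.060 = 3; upper rank = 50 × 0.940 = 47.
The 3rd smallest replicate is 7.91; the 47th is 10.30.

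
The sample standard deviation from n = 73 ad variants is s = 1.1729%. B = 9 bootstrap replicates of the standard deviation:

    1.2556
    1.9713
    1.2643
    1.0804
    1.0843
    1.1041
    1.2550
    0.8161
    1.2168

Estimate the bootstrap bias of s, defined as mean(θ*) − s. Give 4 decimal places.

bias = +0.0546

mean(θ*) = (1.2556 + 1.9713 + 1.2643 + 1.0804 + 1.0843 + 1.1041 + 1.2550 + 0.8161 + 1.2168) / 9 = 1.22754
bias = 1.22754 − 1.1729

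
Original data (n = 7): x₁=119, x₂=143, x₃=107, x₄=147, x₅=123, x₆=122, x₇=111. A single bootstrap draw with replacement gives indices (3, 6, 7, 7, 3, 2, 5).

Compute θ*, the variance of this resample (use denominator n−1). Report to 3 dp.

Resample values: 107, 122, 111, 111, 107, 143, 123.
Mean = 117.7143; sum of squared deviations = 1005.4286
s² = 1005.4286 / 6 = 167.5714

θ* = 167.571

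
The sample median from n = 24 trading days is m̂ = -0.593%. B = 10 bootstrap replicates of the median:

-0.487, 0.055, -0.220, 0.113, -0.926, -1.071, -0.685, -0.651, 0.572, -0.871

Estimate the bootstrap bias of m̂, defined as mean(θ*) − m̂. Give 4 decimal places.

bias = +0.1759

mean(θ*) = ((-0.487) + 0.055 + (-0.220) + 0.113 + (-0.926) + (-1.071) + (-0.685) + (-0.651) + 0.572 + (-0.871)) / 10 = -0.41710
bias = -0.41710 − -0.593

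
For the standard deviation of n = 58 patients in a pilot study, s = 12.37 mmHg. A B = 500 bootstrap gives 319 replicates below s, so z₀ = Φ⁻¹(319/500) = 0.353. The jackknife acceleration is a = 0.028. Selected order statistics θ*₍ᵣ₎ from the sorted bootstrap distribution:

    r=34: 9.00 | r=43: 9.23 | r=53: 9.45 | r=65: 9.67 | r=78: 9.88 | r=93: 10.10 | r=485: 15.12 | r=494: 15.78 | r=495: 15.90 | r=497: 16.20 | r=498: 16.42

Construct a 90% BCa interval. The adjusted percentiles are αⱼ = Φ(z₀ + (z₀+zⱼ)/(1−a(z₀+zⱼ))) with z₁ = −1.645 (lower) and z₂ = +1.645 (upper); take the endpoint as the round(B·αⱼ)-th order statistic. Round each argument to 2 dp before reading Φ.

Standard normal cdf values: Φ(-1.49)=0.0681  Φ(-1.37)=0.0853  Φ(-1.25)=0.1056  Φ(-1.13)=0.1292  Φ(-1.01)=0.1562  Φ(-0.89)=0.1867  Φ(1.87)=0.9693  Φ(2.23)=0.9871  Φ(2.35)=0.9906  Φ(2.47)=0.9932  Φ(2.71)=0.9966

(10.10, 16.20)

Lower: z₀ + z₁ = 0.353 + (-1.645) = -1.292; 1 − a(z₀+z₁) = 1 − (0.028)(-1.292) = 1.0362; argument = 0.353 + (-1.292)/1.0362 = -0.8939 → -0.89.
α₁ = Φ(-0.89) = 0.1867; rank = round(500 × 0.1867) = 93; θ*₍93₎ = 10.10.
Upper: z₀ + z₂ = 1.998; 1 − a(z₀+z₂) = 0.9441; argument = 2.4694 → 2.47; α₂ = 0.9932; rank = 497; θ*₍497₎ = 16.20.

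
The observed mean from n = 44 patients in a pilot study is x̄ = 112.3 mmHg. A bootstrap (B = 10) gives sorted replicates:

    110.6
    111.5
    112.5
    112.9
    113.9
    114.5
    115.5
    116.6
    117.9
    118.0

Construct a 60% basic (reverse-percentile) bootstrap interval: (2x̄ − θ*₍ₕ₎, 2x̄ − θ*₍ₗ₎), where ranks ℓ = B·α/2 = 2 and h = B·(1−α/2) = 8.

Percentile endpoints at ranks 2 and 8: θ*₍2₎ = 111.5, θ*₍8₎ = 116.6.
Basic interval reflects these around x̄:
  lower = 2 × 112.3 − 116.6 = 108.0
  upper = 2 × 112.3 − 111.5 = 113.1

(108.0, 113.1)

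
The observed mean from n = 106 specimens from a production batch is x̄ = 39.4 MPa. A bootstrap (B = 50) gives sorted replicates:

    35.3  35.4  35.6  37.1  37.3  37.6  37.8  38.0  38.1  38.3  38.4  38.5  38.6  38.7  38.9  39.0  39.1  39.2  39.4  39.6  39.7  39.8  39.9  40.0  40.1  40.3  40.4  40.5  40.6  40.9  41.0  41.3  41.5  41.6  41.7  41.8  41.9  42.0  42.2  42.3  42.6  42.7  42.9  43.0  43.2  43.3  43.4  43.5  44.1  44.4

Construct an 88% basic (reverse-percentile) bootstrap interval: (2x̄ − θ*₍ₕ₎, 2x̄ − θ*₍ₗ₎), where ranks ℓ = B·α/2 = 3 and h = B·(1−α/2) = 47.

(35.4, 43.2)

Percentile endpoints at ranks 3 and 47: θ*₍3₎ = 35.6, θ*₍47₎ = 43.4.
Basic interval reflects these around x̄:
  lower = 2 × 39.4 − 43.4 = 35.4
  upper = 2 × 39.4 − 35.6 = 43.2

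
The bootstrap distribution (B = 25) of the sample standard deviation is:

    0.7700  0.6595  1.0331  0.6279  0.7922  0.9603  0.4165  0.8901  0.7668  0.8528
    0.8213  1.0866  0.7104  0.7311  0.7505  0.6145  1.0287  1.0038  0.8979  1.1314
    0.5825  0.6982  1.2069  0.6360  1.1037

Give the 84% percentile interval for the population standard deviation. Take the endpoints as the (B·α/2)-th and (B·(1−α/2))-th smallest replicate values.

(0.5825, 1.1037)

Sorted replicates: 0.4165, 0.5825, 0.6145, 0.6279, 0.6360, 0.6595, 0.6982, 0.7104, 0.7311, 0.7505, 0.7668, 0.7700, 0.7922, 0.8213, 0.8528, 0.8901, 0.8979, 0.9603, 1.0038, 1.0287, 1.0331, 1.0866, 1.1037, 1.1314, 1.2069
α = 0.16; lower rank = 25 × 0.080 = 2; upper rank = 25 × 0.920 = 23.
The 2nd smallest replicate is 0.5825; the 23rd is 1.1037.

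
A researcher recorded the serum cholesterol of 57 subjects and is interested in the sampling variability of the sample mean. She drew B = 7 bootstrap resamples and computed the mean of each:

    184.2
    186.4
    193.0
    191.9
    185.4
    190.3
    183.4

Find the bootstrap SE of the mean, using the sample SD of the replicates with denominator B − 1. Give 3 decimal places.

SE* = 3.876

Bootstrap SE is the standard deviation of the 7 replicate means.
Mean of replicates: (184.2 + 186.4 + 193.0 + 191.9 + 185.4 + 190.3 + 183.4) / 7 = 1314.6000 / 7 = 187.8000
Sum of squared deviations: (−3.6000)² + (−1.4000)² + (+5.2000)² + (+4.1000)² + (−2.4000)² + (+2.5000)² + (−4.4000)² = 90.1400
Variance = 90.1400 / 6 = 15.0233
SE* = √15.0233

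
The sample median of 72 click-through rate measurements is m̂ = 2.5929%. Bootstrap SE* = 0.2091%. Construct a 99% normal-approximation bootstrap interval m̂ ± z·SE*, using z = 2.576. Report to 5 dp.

Margin = 2.576 × 0.2091 = 0.538642
Interval: 2.5929 ± 0.538642

(2.05426, 3.13154)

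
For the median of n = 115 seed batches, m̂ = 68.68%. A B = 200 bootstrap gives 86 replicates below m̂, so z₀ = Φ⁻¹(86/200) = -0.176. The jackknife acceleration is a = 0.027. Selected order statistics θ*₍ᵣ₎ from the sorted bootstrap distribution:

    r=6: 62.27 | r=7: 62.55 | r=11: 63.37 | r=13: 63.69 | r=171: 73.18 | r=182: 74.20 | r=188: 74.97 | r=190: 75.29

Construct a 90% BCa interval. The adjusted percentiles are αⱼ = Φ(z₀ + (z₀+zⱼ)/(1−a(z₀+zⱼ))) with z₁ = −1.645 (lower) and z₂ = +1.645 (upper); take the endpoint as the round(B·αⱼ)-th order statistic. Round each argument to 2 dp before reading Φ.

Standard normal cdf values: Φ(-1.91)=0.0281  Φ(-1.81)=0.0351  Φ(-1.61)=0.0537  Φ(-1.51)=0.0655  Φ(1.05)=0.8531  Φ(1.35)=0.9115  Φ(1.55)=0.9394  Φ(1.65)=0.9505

Lower: z₀ + z₁ = -0.176 + (-1.645) = -1.821; 1 − a(z₀+z₁) = 1 − (0.027)(-1.821) = 1.0492; argument = -0.176 + (-1.821)/1.0492 = -1.9117 → -1.91.
α₁ = Φ(-1.91) = 0.0281; rank = round(200 × 0.0281) = 6; θ*₍6₎ = 62.27.
Upper: z₀ + z₂ = 1.469; 1 − a(z₀+z₂) = 0.9603; argument = 1.3537 → 1.35; α₂ = 0.9115; rank = 182; θ*₍182₎ = 74.20.

(62.27, 74.20)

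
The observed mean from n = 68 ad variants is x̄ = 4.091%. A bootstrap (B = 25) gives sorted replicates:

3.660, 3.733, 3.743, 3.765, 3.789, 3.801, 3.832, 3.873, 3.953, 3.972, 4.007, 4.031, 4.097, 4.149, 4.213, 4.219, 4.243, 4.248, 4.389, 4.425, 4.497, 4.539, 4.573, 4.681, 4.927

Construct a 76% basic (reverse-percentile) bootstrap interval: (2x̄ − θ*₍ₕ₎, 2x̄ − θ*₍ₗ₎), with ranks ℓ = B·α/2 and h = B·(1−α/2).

Percentile endpoints at ranks 3 and 22: θ*₍3₎ = 3.743, θ*₍22₎ = 4.539.
Basic interval reflects these around x̄:
  lower = 2 × 4.091 − 4.539 = 3.643
  upper = 2 × 4.091 − 3.743 = 4.439

(3.643, 4.439)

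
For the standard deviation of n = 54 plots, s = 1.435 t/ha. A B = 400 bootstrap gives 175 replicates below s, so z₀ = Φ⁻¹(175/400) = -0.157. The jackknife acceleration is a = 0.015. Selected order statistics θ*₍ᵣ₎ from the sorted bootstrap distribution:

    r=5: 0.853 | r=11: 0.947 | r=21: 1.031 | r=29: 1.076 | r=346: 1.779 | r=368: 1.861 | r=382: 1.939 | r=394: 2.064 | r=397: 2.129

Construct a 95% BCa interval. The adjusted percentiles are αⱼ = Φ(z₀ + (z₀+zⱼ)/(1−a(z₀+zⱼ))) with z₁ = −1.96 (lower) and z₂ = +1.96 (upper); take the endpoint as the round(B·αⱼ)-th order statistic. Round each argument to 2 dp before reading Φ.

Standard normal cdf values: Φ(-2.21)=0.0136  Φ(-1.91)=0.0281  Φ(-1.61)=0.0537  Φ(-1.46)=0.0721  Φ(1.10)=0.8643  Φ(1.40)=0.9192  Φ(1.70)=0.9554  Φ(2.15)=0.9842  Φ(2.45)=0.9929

(0.853, 1.939)

Lower: z₀ + z₁ = -0.157 + (-1.960) = -2.117; 1 − a(z₀+z₁) = 1 − (0.015)(-2.117) = 1.0318; argument = -0.157 + (-2.117)/1.0318 = -2.2088 → -2.21.
α₁ = Φ(-2.21) = 0.0136; rank = round(400 × 0.0136) = 5; θ*₍5₎ = 0.853.
Upper: z₀ + z₂ = 1.803; 1 − a(z₀+z₂) = 0.9730; argument = 1.6961 → 1.70; α₂ = 0.9554; rank = 382; θ*₍382₎ = 1.939.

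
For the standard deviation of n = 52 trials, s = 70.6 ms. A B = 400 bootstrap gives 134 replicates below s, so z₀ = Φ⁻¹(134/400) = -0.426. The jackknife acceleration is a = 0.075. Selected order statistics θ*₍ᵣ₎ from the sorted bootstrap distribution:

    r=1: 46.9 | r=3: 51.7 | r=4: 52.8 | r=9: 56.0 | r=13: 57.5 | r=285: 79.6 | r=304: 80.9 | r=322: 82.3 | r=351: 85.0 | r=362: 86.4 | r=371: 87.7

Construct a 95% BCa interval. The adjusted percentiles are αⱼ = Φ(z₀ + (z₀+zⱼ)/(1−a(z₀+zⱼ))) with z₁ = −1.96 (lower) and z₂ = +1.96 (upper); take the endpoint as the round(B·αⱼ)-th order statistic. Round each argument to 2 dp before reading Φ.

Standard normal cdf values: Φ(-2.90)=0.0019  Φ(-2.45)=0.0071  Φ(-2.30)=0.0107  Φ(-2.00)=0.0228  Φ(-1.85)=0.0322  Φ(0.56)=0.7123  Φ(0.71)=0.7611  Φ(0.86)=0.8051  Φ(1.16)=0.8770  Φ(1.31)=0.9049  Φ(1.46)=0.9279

(51.7, 86.4)

Lower: z₀ + z₁ = -0.426 + (-1.960) = -2.386; 1 − a(z₀+z₁) = 1 − (0.075)(-2.386) = 1.1789; argument = -0.426 + (-2.386)/1.1789 = -2.4498 → -2.45.
α₁ = Φ(-2.45) = 0.0071; rank = round(400 × 0.0071) = 3; θ*₍3₎ = 51.7.
Upper: z₀ + z₂ = 1.534; 1 − a(z₀+z₂) = 0.8850; argument = 1.3074 → 1.31; α₂ = 0.9049; rank = 362; θ*₍362₎ = 86.4.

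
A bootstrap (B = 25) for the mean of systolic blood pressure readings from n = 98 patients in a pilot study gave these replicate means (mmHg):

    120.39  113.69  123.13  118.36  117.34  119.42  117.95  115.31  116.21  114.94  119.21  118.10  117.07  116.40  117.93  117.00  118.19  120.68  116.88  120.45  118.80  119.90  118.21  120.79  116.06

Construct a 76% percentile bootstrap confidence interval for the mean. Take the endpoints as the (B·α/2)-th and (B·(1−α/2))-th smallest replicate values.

Sorted replicates: 113.69, 114.94, 115.31, 116.06, 116.21, 116.40, 116.88, 117.00, 117.07, 117.34, 117.93, 117.95, 118.10, 118.19, 118.21, 118.36, 118.80, 119.21, 119.42, 119.90, 120.39, 120.45, 120.68, 120.79, 123.13
α = 0.24; lower rank = 25 × 0.120 = 3; upper rank = 25 × 0.880 = 22.
The 3rd smallest replicate is 115.31; the 22nd is 120.45.

(115.31, 120.45)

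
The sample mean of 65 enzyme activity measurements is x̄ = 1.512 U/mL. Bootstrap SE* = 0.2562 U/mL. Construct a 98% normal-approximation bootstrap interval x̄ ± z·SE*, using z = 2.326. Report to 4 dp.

Margin = 2.326 × 0.2562 = 0.59592
Interval: 1.512 ± 0.59592

(0.9161, 2.1079)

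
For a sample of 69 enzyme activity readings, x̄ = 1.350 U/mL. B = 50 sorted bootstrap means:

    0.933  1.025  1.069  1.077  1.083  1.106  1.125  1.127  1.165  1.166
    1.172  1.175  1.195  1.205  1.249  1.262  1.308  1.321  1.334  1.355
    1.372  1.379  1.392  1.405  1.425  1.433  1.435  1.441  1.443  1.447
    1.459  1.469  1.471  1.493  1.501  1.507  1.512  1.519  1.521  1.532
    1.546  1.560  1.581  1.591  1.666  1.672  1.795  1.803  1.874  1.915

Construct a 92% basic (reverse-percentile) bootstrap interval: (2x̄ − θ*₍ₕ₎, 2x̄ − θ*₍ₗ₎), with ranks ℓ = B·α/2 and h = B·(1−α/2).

Percentile endpoints at ranks 2 and 48: θ*₍2₎ = 1.025, θ*₍48₎ = 1.803.
Basic interval reflects these around x̄:
  lower = 2 × 1.350 − 1.803 = 0.897
  upper = 2 × 1.350 − 1.025 = 1.675

(0.897, 1.675)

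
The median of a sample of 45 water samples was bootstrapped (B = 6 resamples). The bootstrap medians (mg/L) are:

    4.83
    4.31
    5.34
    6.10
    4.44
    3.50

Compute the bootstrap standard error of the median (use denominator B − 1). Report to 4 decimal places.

SE* = 0.8977

Bootstrap SE is the standard deviation of the 6 replicate medians.
Mean of replicates: (4.83 + 4.31 + 5.34 + 6.10 + 4.44 + 3.50) / 6 = 28.52000 / 6 = 4.75333
Sum of squared deviations: (+0.07667)² + (−0.44333)² + (+0.58667)² + (+1.34667)² + (−0.31333)² + (−1.25333)² = 4.02913
Variance = 4.02913 / 5 = 0.80583
SE* = √0.80583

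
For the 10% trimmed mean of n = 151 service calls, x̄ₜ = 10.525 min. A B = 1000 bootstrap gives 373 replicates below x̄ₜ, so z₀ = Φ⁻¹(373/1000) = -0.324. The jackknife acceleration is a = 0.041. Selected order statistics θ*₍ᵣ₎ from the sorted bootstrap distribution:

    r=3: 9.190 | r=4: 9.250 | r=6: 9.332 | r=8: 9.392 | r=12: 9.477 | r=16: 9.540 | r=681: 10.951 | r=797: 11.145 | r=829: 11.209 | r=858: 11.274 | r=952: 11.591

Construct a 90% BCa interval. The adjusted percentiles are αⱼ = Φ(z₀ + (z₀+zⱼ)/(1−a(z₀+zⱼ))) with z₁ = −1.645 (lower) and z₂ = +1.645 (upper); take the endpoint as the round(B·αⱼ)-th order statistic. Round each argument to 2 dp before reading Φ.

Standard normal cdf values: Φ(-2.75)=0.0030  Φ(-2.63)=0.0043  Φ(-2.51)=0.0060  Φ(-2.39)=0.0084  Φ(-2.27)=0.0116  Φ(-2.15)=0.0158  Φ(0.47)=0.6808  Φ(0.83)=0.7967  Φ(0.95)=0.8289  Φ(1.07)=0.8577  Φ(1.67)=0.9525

Lower: z₀ + z₁ = -0.324 + (-1.645) = -1.969; 1 − a(z₀+z₁) = 1 − (0.041)(-1.969) = 1.0807; argument = -0.324 + (-1.969)/1.0807 = -2.1459 → -2.15.
α₁ = Φ(-2.15) = 0.0158; rank = round(1000 × 0.0158) = 16; θ*₍16₎ = 9.540.
Upper: z₀ + z₂ = 1.321; 1 − a(z₀+z₂) = 0.9458; argument = 1.0726 → 1.07; α₂ = 0.8577; rank = 858; θ*₍858₎ = 11.274.

(9.540, 11.274)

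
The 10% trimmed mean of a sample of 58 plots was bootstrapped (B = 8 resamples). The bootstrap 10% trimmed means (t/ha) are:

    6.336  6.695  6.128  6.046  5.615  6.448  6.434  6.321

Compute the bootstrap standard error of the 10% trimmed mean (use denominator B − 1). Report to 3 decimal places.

SE* = 0.326

Bootstrap SE is the standard deviation of the 8 replicate 10% trimmed means.
Mean of replicates: (6.336 + 6.695 + 6.128 + 6.046 + 5.615 + 6.448 + 6.434 + 6.321) / 8 = 50.0230 / 8 = 6.2529
Sum of squared deviations: (+0.0831)² + (+0.4421)² + (−0.1249)² + (−0.2069)² + (−0.6379)² + (+0.1951)² + (+0.1811)² + (+0.0681)² = 0.7432
Variance = 0.7432 / 7 = 0.1062
SE* = √0.1062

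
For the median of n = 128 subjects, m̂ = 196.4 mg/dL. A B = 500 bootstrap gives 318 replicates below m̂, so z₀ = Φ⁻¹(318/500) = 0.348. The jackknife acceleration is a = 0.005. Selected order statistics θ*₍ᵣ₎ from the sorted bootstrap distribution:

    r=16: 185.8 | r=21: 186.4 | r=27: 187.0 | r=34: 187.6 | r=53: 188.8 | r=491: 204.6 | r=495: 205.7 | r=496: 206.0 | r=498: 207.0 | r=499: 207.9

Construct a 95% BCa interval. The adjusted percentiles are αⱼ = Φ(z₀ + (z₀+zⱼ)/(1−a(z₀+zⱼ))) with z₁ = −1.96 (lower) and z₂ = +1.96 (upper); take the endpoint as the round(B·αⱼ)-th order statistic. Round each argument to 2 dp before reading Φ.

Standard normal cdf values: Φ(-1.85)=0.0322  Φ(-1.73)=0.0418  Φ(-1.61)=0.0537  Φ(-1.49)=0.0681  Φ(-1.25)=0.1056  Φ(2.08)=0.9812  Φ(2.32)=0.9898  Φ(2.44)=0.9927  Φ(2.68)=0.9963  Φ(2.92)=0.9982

(188.8, 207.0)

Lower: z₀ + z₁ = 0.348 + (-1.960) = -1.612; 1 − a(z₀+z₁) = 1 − (0.005)(-1.612) = 1.0081; argument = 0.348 + (-1.612)/1.0081 = -1.2511 → -1.25.
α₁ = Φ(-1.25) = 0.1056; rank = round(500 × 0.1056) = 53; θ*₍53₎ = 188.8.
Upper: z₀ + z₂ = 2.308; 1 − a(z₀+z₂) = 0.9885; argument = 2.6829 → 2.68; α₂ = 0.9963; rank = 498; θ*₍498₎ = 207.0.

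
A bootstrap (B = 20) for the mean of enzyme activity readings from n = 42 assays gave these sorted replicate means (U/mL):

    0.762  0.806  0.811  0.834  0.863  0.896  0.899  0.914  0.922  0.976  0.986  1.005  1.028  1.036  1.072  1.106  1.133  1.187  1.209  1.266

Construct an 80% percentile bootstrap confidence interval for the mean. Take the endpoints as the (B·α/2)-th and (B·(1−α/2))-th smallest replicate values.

α = 0.20; lower rank = 20 × 0.100 = 2; upper rank = 20 × 0.900 = 18.
The 2nd smallest replicate is 0.806; the 18th is 1.187.

(0.806, 1.187)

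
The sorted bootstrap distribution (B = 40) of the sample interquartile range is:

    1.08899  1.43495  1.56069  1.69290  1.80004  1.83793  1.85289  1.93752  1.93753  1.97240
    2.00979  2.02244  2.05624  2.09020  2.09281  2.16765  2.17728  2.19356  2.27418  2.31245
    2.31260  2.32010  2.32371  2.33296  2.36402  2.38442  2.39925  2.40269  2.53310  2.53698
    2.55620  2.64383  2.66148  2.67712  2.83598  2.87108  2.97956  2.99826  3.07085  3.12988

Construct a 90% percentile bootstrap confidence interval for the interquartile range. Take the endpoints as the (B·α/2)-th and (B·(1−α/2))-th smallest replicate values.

α = 0.10; lower rank = 40 × 0.050 = 2; upper rank = 40 × 0.950 = 38.
The 2nd smallest replicate is 1.43495; the 38th is 2.99826.

(1.43495, 2.99826)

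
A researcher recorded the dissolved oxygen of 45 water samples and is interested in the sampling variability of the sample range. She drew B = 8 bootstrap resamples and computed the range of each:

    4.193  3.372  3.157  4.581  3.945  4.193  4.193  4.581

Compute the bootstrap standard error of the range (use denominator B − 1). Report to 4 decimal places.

SE* = 0.5195

Bootstrap SE is the standard deviation of the 8 replicate ranges.
Mean of replicates: (4.193 + 3.372 + 3.157 + 4.581 + 3.945 + 4.193 + 4.193 + 4.581) / 8 = 32.21500 / 8 = 4.02687
Sum of squared deviations: (+0.16613)² + (−0.65487)² + (−0.86987)² + (+0.55413)² + (−0.08187)² + (+0.16613)² + (+0.16613)² + (+0.55413)² = 1.88915
Variance = 1.88915 / 7 = 0.26988
SE* = √0.26988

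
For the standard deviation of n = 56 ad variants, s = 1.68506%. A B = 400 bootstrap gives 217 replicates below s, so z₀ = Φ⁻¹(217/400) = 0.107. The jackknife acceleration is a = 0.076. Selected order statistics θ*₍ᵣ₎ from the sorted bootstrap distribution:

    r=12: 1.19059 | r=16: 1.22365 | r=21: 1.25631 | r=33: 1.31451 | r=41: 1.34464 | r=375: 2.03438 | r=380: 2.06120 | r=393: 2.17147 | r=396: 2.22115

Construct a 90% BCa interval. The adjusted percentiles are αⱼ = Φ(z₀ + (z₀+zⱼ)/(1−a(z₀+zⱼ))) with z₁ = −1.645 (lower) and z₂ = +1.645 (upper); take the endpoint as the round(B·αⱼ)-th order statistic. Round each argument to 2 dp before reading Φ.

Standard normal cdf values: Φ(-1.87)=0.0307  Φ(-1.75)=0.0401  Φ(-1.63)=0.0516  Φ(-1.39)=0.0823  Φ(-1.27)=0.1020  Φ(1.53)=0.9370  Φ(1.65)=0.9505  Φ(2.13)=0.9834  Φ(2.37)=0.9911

Lower: z₀ + z₁ = 0.107 + (-1.645) = -1.538; 1 − a(z₀+z₁) = 1 − (0.076)(-1.538) = 1.1169; argument = 0.107 + (-1.538)/1.1169 = -1.2700 → -1.27.
α₁ = Φ(-1.27) = 0.1020; rank = round(400 × 0.1020) = 41; θ*₍41₎ = 1.34464.
Upper: z₀ + z₂ = 1.752; 1 − a(z₀+z₂) = 0.8668; argument = 2.1281 → 2.13; α₂ = 0.9834; rank = 393; θ*₍393₎ = 2.17147.

(1.34464, 2.17147)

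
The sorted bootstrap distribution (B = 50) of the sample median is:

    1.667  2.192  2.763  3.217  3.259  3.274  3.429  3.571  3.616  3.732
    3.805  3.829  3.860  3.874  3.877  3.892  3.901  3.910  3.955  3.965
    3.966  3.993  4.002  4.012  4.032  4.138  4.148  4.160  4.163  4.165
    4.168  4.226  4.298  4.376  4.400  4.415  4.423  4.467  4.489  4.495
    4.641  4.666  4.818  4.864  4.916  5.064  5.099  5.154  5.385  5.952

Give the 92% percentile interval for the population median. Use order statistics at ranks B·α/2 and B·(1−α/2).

α = 0.08; lower rank = 50 × 0.040 = 2; upper rank = 50 × 0.960 = 48.
The 2nd smallest replicate is 2.192; the 48th is 5.154.

(2.192, 5.154)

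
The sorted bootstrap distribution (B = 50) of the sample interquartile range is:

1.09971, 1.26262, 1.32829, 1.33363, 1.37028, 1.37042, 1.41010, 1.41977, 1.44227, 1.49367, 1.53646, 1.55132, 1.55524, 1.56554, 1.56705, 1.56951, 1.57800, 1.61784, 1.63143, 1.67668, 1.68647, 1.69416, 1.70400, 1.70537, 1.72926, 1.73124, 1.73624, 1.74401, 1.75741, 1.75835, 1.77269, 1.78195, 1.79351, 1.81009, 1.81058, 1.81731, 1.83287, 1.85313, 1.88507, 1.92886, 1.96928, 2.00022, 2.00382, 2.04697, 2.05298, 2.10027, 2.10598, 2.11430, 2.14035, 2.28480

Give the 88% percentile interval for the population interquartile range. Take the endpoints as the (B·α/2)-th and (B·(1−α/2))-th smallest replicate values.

α = 0.12; lower rank = 50 × 0.060 = 3; upper rank = 50 × 0.940 = 47.
The 3rd smallest replicate is 1.32829; the 47th is 2.10598.

(1.32829, 2.10598)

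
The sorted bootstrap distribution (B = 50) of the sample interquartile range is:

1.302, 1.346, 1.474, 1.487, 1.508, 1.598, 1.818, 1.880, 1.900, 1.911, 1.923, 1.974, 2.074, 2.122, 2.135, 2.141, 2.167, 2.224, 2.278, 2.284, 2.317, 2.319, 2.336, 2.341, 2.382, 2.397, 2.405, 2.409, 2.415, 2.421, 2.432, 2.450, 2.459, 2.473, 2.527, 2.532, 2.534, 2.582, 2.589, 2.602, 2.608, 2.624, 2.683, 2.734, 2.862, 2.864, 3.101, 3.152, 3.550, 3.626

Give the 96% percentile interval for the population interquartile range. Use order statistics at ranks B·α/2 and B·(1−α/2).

α = 0.04; lower rank = 50 × 0.020 = 1; upper rank = 50 × 0.980 = 49.
The 1st smallest replicate is 1.302; the 49th is 3.550.

(1.302, 3.550)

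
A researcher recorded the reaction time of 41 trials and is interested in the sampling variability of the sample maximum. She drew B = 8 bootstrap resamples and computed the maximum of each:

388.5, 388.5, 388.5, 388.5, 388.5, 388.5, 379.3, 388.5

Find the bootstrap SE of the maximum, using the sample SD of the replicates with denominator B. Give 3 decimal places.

Bootstrap SE is the standard deviation of the 8 replicate maximums.
Mean of replicates: (388.5 + 388.5 + 388.5 + 388.5 + 388.5 + 388.5 + 379.3 + 388.5) / 8 = 3098.8000 / 8 = 387.3500
Sum of squared deviations: (+1.1500)² + (+1.1500)² + (+1.1500)² + (+1.1500)² + (+1.1500)² + (+1.1500)² + (−8.0500)² + (+1.1500)² = 74.0600
Variance = 74.0600 / 8 = 9.2575
SE* = √9.2575

SE* = 3.043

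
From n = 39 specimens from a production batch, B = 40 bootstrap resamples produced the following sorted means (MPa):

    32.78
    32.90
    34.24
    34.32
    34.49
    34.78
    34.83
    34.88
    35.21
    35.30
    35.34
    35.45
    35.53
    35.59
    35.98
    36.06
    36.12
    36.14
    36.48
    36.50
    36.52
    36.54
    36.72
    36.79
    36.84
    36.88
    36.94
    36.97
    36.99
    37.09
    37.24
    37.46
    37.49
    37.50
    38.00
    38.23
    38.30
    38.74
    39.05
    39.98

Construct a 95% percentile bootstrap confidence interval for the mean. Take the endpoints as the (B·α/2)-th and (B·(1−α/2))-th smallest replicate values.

(32.78, 39.05)

α = 0.05; lower rank = 40 × 0.025 = 1; upper rank = 40 × 0.975 = 39.
The 1st smallest replicate is 32.78; the 39th is 39.05.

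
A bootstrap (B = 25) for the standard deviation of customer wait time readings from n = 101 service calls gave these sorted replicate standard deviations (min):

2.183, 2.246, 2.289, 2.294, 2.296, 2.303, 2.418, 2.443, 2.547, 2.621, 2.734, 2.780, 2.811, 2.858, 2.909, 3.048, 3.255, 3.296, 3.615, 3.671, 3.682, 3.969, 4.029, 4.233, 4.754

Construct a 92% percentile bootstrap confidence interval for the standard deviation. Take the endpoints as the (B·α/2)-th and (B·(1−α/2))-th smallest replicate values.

α = 0.08; lower rank = 25 × 0.040 = 1; upper rank = 25 × 0.960 = 24.
The 1st smallest replicate is 2.183; the 24th is 4.233.

(2.183, 4.233)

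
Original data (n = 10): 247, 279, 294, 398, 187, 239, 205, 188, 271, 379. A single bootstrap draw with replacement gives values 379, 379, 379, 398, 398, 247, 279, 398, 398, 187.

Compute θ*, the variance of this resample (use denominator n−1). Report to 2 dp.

Mean = 344.2000; sum of squared deviations = 53621.6000
s² = 53621.6000 / 9 = 5957.9556

θ* = 5957.96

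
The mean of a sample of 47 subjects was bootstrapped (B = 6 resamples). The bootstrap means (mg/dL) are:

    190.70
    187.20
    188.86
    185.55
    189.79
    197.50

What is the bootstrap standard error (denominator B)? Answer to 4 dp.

Bootstrap SE is the standard deviation of the 6 replicate means.
Mean of replicates: (190.70 + 187.20 + 188.86 + 185.55 + 189.79 + 197.50) / 6 = 1139.60000 / 6 = 189.93333
Sum of squared deviations: (+0.76667)² + (−2.73333)² + (−1.07333)² + (−4.38333)² + (−0.14333)² + (+7.56667)² = 85.69953
Variance = 85.69953 / 6 = 14.28326
SE* = √14.28326

SE* = 3.7793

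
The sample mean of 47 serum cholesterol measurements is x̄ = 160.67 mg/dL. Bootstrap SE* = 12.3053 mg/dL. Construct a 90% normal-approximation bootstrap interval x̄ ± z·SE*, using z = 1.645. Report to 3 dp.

(140.428, 180.912)

Margin = 1.645 × 12.3053 = 20.2422
Interval: 160.67 ± 20.2422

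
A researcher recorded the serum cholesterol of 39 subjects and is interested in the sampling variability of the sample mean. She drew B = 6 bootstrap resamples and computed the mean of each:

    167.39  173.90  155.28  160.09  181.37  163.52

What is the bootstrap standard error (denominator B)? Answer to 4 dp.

Bootstrap SE is the standard deviation of the 6 replicate means.
Mean of replicates: (167.39 + 173.90 + 155.28 + 160.09 + 181.37 + 163.52) / 6 = 1001.55000 / 6 = 166.92500
Sum of squared deviations: (+0.46500)² + (+6.97500)² + (−11.64500)² + (−6.83500)² + (+14.44500)² + (−3.40500)² = 451.44215
Variance = 451.44215 / 6 = 75.24036
SE* = √75.24036

SE* = 8.6741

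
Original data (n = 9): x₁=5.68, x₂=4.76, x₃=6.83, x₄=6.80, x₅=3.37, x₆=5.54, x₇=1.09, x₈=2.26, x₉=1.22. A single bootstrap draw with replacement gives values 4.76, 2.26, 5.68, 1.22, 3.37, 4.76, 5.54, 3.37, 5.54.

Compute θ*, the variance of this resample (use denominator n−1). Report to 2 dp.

Mean = 4.0556; sum of squared deviations = 20.2428
s² = 20.2428 / 8 = 2.5304

θ* = 2.53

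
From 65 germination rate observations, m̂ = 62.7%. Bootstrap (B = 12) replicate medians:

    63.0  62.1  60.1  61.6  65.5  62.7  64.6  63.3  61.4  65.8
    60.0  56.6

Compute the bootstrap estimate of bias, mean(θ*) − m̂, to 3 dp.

mean(θ*) = (63.0 + 62.1 + 60.1 + 61.6 + 65.5 + 62.7 + 64.6 + 63.3 + 61.4 + 65.8 + 60.0 + 56.6) / 12 = 62.2250
bias = 62.2250 − 62.7

bias = −0.475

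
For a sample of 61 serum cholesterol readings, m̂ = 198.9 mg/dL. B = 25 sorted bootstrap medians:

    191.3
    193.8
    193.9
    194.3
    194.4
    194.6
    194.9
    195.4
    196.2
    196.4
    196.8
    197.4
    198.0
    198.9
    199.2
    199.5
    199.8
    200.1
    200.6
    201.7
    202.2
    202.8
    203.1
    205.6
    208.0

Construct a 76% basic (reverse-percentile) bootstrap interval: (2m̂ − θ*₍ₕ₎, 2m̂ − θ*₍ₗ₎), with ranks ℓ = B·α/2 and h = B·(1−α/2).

(195.0, 203.9)

Percentile endpoints at ranks 3 and 22: θ*₍3₎ = 193.9, θ*₍22₎ = 202.8.
Basic interval reflects these around m̂:
  lower = 2 × 198.9 − 202.8 = 195.0
  upper = 2 × 198.9 − 193.9 = 203.9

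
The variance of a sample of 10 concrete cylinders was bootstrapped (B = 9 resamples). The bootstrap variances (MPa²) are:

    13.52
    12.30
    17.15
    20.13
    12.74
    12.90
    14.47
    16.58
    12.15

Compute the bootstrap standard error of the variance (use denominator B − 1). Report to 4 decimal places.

SE* = 2.7340

Bootstrap SE is the standard deviation of the 9 replicate variances.
Mean of replicates: (13.52 + 12.30 + 17.15 + 20.13 + 12.74 + 12.90 + 14.47 + 16.58 + 12.15) / 9 = 131.94000 / 9 = 14.66000
Sum of squared deviations: (−1.14000)² + (−2.36000)² + (+2.49000)² + (+5.47000)² + (−1.92000)² + (−1.76000)² + (−0.19000)² + (+1.92000)² + (−2.51000)² = 59.79680
Variance = 59.79680 / 8 = 7.47460
SE* = √7.47460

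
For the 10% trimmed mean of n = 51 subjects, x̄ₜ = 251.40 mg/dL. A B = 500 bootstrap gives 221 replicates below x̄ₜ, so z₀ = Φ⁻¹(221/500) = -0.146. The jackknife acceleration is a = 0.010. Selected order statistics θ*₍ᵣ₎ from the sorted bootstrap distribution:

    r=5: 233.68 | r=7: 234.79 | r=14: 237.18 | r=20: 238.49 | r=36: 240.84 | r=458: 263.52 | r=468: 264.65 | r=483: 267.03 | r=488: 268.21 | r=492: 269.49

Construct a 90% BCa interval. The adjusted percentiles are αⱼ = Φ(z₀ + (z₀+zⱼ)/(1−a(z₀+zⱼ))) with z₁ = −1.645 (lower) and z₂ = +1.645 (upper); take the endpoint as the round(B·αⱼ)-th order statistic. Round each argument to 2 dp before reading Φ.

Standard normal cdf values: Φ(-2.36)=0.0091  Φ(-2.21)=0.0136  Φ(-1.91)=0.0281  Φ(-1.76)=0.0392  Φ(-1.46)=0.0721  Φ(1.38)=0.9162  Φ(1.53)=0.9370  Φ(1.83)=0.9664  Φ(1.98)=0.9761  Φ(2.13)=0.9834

(237.18, 263.52)

Lower: z₀ + z₁ = -0.146 + (-1.645) = -1.791; 1 − a(z₀+z₁) = 1 − (0.010)(-1.791) = 1.0179; argument = -0.146 + (-1.791)/1.0179 = -1.9055 → -1.91.
α₁ = Φ(-1.91) = 0.0281; rank = round(500 × 0.0281) = 14; θ*₍14₎ = 237.18.
Upper: z₀ + z₂ = 1.499; 1 − a(z₀+z₂) = 0.9850; argument = 1.3758 → 1.38; α₂ = 0.9162; rank = 458; θ*₍458₎ = 263.52.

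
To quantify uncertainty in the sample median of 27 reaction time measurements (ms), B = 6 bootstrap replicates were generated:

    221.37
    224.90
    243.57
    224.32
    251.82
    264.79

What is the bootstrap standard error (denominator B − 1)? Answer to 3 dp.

SE* = 17.741

Bootstrap SE is the standard deviation of the 6 replicate medians.
Mean of replicates: (221.37 + 224.90 + 243.57 + 224.32 + 251.82 + 264.79) / 6 = 1430.7700 / 6 = 238.4617
Sum of squared deviations: (−17.0917)² + (−13.5617)² + (+5.1083)² + (−14.1417)² + (+13.3583)² + (+26.3283)² = 1573.7519
Variance = 1573.7519 / 5 = 314.7504
SE* = √314.7504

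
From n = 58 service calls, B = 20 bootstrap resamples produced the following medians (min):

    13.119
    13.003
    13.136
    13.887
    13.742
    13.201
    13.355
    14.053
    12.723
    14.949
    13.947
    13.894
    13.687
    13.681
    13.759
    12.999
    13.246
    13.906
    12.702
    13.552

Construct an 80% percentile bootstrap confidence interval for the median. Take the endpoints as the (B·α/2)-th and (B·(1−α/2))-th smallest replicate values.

Sorted replicates: 12.702, 12.723, 12.999, 13.003, 13.119, 13.136, 13.201, 13.246, 13.355, 13.552, 13.681, 13.687, 13.742, 13.759, 13.887, 13.894, 13.906, 13.947, 14.053, 14.949
α = 0.20; lower rank = 20 × 0.100 = 2; upper rank = 20 × 0.900 = 18.
The 2nd smallest replicate is 12.723; the 18th is 13.947.

(12.723, 13.947)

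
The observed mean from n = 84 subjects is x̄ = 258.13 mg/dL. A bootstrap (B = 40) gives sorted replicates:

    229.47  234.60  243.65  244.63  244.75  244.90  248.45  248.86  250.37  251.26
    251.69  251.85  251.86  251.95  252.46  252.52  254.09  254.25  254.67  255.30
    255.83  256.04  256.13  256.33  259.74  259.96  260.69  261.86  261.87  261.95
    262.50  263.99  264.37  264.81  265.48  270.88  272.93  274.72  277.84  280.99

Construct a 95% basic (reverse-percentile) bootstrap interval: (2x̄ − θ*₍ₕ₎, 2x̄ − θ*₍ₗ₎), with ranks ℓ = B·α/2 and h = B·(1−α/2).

Percentile endpoints at ranks 1 and 39: θ*₍1₎ = 229.47, θ*₍39₎ = 277.84.
Basic interval reflects these around x̄:
  lower = 2 × 258.13 − 277.84 = 238.42
  upper = 2 × 258.13 − 229.47 = 286.79

(238.42, 286.79)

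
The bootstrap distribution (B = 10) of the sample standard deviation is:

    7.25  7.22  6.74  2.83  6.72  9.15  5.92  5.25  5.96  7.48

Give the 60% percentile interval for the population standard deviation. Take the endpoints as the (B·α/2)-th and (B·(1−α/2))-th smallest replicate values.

Sorted replicates: 2.83, 5.25, 5.92, 5.96, 6.72, 6.74, 7.22, 7.25, 7.48, 9.15
α = 0.40; lower rank = 10 × 0.200 = 2; upper rank = 10 × 0.800 = 8.
The 2nd smallest replicate is 5.25; the 8th is 7.25.

(5.25, 7.25)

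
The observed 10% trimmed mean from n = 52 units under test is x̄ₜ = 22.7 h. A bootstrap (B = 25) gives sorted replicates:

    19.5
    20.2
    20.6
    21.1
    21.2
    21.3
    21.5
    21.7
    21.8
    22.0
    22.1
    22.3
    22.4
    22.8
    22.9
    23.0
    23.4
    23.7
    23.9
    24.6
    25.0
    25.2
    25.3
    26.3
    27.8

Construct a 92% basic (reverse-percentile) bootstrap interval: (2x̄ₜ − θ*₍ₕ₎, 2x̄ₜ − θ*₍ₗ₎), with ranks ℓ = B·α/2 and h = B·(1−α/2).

Percentile endpoints at ranks 1 and 24: θ*₍1₎ = 19.5, θ*₍24₎ = 26.3.
Basic interval reflects these around x̄ₜ:
  lower = 2 × 22.7 − 26.3 = 19.1
  upper = 2 × 22.7 − 19.5 = 25.9

(19.1, 25.9)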